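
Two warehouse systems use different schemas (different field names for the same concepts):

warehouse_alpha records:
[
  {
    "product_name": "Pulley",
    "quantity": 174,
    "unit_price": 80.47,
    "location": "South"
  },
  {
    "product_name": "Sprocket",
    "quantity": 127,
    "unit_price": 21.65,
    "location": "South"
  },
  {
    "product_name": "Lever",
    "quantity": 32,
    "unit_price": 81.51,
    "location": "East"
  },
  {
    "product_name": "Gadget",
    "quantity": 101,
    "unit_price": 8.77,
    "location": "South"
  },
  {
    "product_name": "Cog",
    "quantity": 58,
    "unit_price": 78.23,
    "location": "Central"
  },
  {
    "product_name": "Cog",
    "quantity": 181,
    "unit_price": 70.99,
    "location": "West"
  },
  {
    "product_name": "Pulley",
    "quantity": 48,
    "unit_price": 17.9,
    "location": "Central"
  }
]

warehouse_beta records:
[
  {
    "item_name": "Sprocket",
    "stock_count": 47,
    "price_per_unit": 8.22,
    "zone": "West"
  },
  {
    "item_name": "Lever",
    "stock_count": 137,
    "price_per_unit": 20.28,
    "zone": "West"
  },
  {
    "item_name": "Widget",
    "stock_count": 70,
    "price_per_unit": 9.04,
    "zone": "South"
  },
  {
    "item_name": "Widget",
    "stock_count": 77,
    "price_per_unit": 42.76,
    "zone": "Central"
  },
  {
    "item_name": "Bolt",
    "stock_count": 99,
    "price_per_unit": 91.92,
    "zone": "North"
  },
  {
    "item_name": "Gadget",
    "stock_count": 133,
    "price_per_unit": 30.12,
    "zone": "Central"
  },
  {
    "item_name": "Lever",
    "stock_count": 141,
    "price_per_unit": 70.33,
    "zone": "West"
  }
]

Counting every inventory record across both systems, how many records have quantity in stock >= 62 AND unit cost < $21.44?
3

Schema mappings:
- "quantity" (warehouse_alpha) = "stock_count" (warehouse_beta) = quantity
- "unit_price" (warehouse_alpha) = "price_per_unit" (warehouse_beta) = unit cost

Records meeting both conditions in warehouse_alpha: 1
Records meeting both conditions in warehouse_beta: 2

Total: 1 + 2 = 3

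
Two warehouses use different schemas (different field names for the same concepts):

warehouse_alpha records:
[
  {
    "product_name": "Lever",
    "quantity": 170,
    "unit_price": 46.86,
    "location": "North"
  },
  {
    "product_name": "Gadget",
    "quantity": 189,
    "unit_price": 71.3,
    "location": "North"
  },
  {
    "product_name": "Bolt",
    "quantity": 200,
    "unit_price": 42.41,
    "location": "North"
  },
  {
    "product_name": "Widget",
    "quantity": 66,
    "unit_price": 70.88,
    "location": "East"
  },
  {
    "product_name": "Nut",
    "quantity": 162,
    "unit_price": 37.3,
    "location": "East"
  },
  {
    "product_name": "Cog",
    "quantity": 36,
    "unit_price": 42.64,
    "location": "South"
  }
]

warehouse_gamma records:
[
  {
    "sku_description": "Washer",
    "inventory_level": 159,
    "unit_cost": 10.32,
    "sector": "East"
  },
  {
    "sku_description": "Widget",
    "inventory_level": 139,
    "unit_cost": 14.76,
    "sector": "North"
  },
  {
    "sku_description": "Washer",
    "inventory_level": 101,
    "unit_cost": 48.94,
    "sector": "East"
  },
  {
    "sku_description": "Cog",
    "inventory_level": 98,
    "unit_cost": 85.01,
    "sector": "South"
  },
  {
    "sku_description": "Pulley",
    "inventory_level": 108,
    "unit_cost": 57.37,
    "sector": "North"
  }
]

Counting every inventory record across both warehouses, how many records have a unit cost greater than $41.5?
8

Schema mapping: "unit_price" (warehouse_alpha) = "unit_cost" (warehouse_gamma) = unit cost

Records > $41.5 in warehouse_alpha: 5
Records > $41.5 in warehouse_gamma: 3

Total count: 5 + 3 = 8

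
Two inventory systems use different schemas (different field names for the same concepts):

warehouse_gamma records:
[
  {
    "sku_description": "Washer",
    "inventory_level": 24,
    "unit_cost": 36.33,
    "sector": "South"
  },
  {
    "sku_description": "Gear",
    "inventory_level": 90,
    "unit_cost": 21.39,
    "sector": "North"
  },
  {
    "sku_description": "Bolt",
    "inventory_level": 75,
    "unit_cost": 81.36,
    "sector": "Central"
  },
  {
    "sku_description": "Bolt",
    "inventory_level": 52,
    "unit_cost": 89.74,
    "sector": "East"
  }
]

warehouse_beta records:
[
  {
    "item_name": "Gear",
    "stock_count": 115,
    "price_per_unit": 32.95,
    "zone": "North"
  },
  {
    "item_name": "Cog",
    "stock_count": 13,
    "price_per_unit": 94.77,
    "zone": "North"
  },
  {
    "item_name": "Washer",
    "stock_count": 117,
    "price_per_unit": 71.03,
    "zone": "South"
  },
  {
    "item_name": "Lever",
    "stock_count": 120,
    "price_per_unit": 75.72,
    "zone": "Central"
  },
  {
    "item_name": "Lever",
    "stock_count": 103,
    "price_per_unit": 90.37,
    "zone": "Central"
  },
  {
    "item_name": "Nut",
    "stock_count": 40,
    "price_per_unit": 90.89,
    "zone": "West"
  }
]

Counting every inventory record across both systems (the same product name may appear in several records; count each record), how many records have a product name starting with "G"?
2

Schema mapping: "sku_description" (warehouse_gamma) = "item_name" (warehouse_beta) = product name

Records with product name starting with "G" in warehouse_gamma: 1
Records with product name starting with "G" in warehouse_beta: 1

Total: 1 + 1 = 2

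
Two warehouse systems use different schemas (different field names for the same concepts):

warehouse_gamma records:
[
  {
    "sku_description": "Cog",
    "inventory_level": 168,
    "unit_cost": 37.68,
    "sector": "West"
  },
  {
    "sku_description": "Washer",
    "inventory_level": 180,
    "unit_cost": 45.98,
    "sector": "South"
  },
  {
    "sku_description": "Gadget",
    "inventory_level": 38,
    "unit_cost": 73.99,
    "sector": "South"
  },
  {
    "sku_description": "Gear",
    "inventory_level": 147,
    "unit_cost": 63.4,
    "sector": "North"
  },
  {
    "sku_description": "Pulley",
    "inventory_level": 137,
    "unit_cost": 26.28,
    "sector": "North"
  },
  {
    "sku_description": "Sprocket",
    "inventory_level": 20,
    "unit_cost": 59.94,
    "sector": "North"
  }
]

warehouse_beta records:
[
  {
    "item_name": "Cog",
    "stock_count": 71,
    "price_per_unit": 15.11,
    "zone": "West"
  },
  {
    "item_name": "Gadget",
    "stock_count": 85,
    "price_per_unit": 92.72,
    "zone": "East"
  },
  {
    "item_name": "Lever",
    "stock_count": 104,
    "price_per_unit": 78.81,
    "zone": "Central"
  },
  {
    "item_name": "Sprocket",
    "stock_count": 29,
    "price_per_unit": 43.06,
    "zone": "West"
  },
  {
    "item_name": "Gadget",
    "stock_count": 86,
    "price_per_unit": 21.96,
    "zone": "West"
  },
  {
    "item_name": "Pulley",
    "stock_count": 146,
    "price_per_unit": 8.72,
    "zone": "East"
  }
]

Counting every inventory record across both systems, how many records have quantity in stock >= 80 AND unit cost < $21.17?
1

Schema mappings:
- "inventory_level" (warehouse_gamma) = "stock_count" (warehouse_beta) = quantity
- "unit_cost" (warehouse_gamma) = "price_per_unit" (warehouse_beta) = unit cost

Records meeting both conditions in warehouse_gamma: 0
Records meeting both conditions in warehouse_beta: 1

Total: 0 + 1 = 1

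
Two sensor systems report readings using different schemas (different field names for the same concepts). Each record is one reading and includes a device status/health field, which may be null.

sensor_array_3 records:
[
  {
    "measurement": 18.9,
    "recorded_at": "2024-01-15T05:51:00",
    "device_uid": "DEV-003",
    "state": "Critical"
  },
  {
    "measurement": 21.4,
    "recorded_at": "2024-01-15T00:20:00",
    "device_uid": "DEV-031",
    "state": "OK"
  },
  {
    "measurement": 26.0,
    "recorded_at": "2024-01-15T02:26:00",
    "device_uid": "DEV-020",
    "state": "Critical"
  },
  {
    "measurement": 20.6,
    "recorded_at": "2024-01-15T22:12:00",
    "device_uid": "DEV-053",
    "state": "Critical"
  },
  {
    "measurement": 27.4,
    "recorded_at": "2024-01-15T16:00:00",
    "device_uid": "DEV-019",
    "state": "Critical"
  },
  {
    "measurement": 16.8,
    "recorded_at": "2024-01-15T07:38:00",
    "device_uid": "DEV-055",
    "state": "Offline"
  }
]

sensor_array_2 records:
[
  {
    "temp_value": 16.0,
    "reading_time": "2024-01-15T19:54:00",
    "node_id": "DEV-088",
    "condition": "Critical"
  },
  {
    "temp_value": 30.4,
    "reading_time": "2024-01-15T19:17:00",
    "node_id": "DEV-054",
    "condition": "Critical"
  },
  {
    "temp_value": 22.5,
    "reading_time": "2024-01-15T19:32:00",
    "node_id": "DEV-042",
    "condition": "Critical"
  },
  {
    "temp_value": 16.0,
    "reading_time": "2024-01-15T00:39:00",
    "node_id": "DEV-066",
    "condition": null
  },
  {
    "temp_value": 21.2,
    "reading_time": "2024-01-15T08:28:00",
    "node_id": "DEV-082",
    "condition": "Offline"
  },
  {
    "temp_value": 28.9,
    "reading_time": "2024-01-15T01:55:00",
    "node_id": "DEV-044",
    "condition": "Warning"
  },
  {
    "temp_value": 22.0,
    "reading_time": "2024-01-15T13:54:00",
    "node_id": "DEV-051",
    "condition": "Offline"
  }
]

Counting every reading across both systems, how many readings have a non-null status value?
12

Schema mapping: "state" (sensor_array_3) = "condition" (sensor_array_2) = status

Non-null in sensor_array_3: 6
Non-null in sensor_array_2: 6

Total non-null: 6 + 6 = 12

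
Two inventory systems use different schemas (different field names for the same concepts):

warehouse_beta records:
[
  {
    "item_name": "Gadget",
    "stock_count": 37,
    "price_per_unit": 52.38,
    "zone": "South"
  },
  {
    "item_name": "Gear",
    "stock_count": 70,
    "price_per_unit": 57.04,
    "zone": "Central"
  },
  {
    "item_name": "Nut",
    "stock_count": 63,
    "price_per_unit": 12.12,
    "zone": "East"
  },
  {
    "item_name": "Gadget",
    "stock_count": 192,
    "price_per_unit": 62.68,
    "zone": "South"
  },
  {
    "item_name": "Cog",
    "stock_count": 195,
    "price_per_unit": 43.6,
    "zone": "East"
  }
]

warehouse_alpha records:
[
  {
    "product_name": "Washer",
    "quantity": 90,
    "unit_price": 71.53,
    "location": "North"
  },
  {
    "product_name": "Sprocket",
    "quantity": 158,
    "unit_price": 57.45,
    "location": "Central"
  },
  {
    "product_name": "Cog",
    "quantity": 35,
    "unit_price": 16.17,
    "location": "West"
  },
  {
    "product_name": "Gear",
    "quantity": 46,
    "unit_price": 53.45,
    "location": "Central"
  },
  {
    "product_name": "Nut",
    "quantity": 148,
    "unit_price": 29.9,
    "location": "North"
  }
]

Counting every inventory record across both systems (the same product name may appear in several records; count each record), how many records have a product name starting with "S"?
1

Schema mapping: "item_name" (warehouse_beta) = "product_name" (warehouse_alpha) = product name

Records with product name starting with "S" in warehouse_beta: 0
Records with product name starting with "S" in warehouse_alpha: 1

Total: 0 + 1 = 1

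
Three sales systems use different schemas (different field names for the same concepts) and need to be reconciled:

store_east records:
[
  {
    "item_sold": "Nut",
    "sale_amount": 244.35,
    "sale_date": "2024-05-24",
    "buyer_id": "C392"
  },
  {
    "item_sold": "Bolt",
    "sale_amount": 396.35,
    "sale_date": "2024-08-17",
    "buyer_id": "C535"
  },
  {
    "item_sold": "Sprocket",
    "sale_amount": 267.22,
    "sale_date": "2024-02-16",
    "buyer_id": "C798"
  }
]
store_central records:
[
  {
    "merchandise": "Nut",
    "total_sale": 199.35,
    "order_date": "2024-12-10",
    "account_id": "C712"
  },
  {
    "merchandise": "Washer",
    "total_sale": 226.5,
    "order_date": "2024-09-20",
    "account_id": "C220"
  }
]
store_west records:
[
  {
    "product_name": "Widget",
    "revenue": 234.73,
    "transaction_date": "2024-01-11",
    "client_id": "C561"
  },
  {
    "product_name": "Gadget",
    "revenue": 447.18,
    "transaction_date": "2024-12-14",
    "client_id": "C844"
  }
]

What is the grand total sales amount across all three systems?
2015.68

Schema reconciliation - all amount fields map to sale amount:

store_east (sale_amount): 907.92
store_central (total_sale): 425.85
store_west (revenue): 681.91

Grand total: 2015.68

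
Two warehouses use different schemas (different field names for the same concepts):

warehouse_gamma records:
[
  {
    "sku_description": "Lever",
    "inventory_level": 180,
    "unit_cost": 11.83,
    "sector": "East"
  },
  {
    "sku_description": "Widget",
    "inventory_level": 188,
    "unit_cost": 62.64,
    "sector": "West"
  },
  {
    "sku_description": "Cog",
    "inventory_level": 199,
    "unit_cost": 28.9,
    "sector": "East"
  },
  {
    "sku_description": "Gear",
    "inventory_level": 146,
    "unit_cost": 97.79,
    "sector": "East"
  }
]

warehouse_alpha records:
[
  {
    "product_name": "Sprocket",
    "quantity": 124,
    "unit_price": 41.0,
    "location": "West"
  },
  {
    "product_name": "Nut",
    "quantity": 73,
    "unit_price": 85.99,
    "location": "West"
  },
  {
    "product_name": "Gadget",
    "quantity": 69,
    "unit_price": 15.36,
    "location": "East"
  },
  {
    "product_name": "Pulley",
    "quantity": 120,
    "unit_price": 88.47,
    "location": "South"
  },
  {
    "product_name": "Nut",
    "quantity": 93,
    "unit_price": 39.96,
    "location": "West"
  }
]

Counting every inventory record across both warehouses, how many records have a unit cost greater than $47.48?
4

Schema mapping: "unit_cost" (warehouse_gamma) = "unit_price" (warehouse_alpha) = unit cost

Records > $47.48 in warehouse_gamma: 2
Records > $47.48 in warehouse_alpha: 2

Total count: 2 + 2 = 4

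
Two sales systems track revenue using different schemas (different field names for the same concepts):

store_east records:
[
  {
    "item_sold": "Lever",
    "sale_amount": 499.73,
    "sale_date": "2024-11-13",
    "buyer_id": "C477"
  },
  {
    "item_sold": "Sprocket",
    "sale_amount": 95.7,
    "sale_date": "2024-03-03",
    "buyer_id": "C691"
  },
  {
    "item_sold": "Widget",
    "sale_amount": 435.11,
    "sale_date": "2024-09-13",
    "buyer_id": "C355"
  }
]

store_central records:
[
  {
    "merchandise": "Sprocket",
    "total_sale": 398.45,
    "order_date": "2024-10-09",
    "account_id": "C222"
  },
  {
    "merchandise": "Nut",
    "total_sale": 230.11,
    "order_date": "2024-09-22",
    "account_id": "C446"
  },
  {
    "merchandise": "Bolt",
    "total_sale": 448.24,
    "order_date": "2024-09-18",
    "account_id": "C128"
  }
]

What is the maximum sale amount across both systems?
499.73

Reconcile: "sale_amount" (store_east) = "total_sale" (store_central) = sale amount

Maximum in store_east: 499.73
Maximum in store_central: 448.24

Overall maximum: max(499.73, 448.24) = 499.73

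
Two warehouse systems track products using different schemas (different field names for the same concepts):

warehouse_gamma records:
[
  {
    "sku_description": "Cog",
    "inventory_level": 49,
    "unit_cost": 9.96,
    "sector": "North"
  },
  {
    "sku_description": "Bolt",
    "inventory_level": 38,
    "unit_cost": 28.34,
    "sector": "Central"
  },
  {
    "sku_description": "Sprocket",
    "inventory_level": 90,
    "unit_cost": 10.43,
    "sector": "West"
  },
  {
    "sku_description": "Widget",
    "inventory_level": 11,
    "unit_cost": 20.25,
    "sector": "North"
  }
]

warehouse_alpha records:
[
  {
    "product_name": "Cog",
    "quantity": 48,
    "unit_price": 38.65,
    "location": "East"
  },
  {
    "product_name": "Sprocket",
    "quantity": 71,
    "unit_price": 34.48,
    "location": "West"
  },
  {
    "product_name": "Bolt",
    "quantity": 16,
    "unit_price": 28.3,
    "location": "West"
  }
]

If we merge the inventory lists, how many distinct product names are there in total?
4

Schema mapping: "sku_description" (warehouse_gamma) = "product_name" (warehouse_alpha) = product name

Products in warehouse_gamma: ['Bolt', 'Cog', 'Sprocket', 'Widget']
Products in warehouse_alpha: ['Bolt', 'Cog', 'Sprocket']

Union (unique products): ['Bolt', 'Cog', 'Sprocket', 'Widget']
Count: 4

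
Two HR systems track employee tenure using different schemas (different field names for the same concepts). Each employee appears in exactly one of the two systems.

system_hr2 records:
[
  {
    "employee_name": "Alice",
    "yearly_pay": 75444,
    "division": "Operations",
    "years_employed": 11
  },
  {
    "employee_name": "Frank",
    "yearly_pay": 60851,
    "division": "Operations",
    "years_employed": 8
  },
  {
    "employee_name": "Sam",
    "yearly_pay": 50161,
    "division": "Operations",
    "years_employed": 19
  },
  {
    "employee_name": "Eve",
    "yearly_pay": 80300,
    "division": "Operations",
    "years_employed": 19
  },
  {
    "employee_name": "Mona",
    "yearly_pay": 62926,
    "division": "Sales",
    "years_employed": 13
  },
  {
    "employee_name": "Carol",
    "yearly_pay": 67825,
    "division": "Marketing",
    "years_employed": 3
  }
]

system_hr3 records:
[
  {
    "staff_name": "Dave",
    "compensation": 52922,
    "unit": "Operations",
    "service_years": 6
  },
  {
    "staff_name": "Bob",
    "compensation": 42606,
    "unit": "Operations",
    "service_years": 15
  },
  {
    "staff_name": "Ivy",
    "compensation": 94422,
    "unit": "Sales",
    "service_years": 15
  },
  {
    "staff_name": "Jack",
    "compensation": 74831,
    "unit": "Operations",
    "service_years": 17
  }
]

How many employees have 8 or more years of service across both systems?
8

Reconcile schemas: "years_employed" (system_hr2) = "service_years" (system_hr3) = years of service

From system_hr2: 5 employees with >= 8 years
From system_hr3: 3 employees with >= 8 years

Total: 5 + 3 = 8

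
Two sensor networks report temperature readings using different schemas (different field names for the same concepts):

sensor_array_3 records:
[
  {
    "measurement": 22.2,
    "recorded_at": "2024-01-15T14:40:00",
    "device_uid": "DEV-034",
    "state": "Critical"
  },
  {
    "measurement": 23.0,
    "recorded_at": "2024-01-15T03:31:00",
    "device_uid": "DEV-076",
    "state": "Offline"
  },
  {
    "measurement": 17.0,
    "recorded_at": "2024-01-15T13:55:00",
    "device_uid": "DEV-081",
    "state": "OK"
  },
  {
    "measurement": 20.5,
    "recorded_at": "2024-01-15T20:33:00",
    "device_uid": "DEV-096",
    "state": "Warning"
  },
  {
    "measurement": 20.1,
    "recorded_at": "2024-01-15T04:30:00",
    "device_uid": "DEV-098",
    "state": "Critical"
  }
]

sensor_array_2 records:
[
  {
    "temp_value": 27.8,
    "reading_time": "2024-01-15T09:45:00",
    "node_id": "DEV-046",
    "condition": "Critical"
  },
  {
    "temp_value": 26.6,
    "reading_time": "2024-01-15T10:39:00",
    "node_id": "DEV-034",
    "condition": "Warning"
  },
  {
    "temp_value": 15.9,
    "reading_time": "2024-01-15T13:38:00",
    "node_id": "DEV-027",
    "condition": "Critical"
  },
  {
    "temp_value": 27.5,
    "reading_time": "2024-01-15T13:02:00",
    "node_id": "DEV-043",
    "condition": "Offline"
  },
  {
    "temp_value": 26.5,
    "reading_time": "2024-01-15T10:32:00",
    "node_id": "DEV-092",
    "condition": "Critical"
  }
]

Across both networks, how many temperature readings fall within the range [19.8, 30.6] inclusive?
8

Schema mapping: "measurement" (sensor_array_3) = "temp_value" (sensor_array_2) = temperature

Readings in [19.8, 30.6] from sensor_array_3: 4
Readings in [19.8, 30.6] from sensor_array_2: 4

Total count: 4 + 4 = 8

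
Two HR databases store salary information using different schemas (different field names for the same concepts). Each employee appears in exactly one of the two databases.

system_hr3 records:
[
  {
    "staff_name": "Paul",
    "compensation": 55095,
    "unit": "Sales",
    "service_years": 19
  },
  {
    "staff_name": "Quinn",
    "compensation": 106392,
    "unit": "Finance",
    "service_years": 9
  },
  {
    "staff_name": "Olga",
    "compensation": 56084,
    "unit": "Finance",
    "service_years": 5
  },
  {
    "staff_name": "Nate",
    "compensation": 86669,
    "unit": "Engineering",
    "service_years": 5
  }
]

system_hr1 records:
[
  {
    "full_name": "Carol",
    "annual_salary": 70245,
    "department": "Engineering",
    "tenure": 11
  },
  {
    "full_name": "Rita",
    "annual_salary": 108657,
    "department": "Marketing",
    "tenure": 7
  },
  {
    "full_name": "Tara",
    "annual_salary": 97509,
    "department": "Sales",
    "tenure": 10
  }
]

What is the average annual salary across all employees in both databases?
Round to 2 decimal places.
82950.14

Schema mapping: "compensation" (system_hr3) = "annual_salary" (system_hr1) = annual salary

All salaries: [55095, 106392, 56084, 86669, 70245, 108657, 97509]
Sum: 580651
Count: 7
Average: 580651 / 7 = 82950.14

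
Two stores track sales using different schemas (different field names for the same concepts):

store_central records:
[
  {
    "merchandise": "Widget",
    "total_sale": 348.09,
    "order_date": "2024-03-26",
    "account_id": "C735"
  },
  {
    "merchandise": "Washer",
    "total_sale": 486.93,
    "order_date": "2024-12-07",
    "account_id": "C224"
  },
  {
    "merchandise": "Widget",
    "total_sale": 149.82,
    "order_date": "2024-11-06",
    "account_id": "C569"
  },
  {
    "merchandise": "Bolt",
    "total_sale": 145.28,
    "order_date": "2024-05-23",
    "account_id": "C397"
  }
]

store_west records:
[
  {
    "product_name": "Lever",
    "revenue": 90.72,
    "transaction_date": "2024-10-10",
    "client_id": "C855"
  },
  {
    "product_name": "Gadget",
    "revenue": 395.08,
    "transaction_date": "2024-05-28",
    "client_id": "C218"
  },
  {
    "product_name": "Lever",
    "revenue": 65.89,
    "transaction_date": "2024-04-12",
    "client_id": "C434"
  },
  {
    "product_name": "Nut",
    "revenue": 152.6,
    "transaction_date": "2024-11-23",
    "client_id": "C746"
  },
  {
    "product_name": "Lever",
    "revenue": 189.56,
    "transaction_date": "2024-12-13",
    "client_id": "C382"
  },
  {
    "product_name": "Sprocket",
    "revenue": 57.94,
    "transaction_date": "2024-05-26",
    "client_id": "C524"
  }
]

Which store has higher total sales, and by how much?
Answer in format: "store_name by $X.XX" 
store_central by $178.33

Schema mapping: "total_sale" (store_central) = "revenue" (store_west) = sale amount

Total for store_central: 1130.12
Total for store_west: 951.79

Difference: |1130.12 - 951.79| = 178.33
store_central has higher sales by $178.33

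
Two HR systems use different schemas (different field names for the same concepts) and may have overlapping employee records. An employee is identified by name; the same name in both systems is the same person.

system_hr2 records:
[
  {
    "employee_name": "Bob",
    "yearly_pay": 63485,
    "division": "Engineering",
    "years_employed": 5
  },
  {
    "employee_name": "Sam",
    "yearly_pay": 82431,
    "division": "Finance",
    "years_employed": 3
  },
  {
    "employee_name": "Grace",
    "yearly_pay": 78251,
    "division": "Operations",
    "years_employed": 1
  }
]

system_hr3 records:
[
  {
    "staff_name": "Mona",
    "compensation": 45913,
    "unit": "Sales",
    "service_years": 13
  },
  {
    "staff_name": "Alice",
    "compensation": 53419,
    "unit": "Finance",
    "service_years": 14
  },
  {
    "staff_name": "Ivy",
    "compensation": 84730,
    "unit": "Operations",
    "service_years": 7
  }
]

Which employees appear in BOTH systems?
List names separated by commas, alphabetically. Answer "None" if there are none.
None

Schema mapping: "employee_name" (system_hr2) = "staff_name" (system_hr3) = employee name

Names in system_hr2: ['Bob', 'Grace', 'Sam']
Names in system_hr3: ['Alice', 'Ivy', 'Mona']

Intersection: None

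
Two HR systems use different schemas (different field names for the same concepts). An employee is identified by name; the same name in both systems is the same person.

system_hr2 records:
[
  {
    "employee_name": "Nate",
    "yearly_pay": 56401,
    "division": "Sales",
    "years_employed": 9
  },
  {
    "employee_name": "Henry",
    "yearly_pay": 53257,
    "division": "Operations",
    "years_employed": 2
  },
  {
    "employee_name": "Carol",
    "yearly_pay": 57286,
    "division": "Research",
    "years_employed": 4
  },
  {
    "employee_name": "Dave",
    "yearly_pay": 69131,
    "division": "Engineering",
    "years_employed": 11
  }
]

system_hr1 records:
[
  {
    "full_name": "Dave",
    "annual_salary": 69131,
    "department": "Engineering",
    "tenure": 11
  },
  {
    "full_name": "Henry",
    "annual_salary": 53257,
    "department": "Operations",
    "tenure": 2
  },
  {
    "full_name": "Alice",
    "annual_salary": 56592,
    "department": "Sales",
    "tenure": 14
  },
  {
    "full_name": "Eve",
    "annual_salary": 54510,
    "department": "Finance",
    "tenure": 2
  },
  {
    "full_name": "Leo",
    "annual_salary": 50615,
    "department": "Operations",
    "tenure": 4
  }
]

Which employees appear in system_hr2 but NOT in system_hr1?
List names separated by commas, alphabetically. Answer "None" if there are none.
Carol, Nate

Schema mapping: "employee_name" (system_hr2) = "full_name" (system_hr1) = employee name

Names in system_hr2: ['Carol', 'Dave', 'Henry', 'Nate']
Names in system_hr1: ['Alice', 'Dave', 'Eve', 'Henry', 'Leo']

In system_hr2 but not system_hr1: ['Carol', 'Nate']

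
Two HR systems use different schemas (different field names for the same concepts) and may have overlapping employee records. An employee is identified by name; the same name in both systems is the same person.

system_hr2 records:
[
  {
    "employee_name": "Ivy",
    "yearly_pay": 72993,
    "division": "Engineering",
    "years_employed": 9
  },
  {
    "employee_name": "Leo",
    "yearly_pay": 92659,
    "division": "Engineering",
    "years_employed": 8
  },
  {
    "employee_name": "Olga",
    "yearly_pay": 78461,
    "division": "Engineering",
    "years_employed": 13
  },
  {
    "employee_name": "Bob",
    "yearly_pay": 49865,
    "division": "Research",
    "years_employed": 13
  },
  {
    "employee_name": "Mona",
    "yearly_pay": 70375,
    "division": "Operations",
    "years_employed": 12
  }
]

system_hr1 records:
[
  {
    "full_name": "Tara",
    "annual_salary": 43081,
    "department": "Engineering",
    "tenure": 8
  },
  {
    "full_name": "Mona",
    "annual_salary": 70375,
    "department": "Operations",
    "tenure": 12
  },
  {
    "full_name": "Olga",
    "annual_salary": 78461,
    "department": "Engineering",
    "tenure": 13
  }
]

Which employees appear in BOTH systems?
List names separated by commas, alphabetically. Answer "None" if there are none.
Mona, Olga

Schema mapping: "employee_name" (system_hr2) = "full_name" (system_hr1) = employee name

Names in system_hr2: ['Bob', 'Ivy', 'Leo', 'Mona', 'Olga']
Names in system_hr1: ['Mona', 'Olga', 'Tara']

Intersection: ['Mona', 'Olga']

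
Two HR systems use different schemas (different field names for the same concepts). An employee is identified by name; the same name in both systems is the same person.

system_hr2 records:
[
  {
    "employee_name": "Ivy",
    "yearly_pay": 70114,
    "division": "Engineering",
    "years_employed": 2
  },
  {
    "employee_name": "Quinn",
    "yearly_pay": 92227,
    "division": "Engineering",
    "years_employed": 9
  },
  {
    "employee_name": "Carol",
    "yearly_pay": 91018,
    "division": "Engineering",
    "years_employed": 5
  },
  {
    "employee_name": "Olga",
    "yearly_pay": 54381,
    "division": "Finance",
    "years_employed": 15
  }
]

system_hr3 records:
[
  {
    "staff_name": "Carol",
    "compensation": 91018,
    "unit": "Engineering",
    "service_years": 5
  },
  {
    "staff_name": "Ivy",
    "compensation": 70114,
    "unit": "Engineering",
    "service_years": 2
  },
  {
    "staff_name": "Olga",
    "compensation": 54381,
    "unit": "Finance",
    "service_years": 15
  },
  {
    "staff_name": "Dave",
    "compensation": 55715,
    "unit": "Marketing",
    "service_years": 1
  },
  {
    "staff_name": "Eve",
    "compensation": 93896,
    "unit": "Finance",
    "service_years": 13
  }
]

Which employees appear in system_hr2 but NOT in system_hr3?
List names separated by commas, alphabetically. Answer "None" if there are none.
Quinn

Schema mapping: "employee_name" (system_hr2) = "staff_name" (system_hr3) = employee name

Names in system_hr2: ['Carol', 'Ivy', 'Olga', 'Quinn']
Names in system_hr3: ['Carol', 'Dave', 'Eve', 'Ivy', 'Olga']

In system_hr2 but not system_hr3: ['Quinn']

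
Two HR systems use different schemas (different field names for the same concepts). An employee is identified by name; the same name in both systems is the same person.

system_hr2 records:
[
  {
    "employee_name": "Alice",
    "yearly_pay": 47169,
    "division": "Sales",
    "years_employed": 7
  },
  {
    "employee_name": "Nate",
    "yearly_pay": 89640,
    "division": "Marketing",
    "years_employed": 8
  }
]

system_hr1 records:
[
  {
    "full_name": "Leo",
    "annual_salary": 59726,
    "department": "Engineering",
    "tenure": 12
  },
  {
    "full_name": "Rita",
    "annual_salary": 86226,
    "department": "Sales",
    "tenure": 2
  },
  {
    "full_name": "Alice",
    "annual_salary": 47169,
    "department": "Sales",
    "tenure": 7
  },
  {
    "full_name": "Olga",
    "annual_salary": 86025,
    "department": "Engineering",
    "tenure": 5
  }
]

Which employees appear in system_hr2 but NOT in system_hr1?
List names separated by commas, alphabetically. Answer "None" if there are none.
Nate

Schema mapping: "employee_name" (system_hr2) = "full_name" (system_hr1) = employee name

Names in system_hr2: ['Alice', 'Nate']
Names in system_hr1: ['Alice', 'Leo', 'Olga', 'Rita']

In system_hr2 but not system_hr1: ['Nate']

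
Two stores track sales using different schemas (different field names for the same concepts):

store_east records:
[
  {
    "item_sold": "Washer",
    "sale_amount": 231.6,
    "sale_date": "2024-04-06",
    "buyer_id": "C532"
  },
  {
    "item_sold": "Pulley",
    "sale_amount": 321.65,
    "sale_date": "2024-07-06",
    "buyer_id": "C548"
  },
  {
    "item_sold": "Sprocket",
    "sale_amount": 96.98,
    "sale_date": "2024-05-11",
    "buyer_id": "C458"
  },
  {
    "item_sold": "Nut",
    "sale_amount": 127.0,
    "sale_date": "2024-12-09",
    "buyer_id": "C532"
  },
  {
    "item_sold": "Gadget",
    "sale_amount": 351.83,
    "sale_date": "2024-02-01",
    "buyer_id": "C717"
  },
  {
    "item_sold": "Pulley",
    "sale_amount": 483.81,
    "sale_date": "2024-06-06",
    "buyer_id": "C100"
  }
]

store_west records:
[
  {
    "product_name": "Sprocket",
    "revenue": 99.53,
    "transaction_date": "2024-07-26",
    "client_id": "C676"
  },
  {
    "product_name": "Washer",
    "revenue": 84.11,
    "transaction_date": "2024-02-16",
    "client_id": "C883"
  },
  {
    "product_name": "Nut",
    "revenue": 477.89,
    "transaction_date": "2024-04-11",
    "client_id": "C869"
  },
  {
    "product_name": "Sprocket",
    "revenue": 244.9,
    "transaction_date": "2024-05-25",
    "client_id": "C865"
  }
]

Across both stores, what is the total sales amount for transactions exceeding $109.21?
2238.68

Schema mapping: "sale_amount" (store_east) = "revenue" (store_west) = sale amount

Sum of sales > $109.21 in store_east: 1515.89
Sum of sales > $109.21 in store_west: 722.79

Total: 1515.89 + 722.79 = 2238.68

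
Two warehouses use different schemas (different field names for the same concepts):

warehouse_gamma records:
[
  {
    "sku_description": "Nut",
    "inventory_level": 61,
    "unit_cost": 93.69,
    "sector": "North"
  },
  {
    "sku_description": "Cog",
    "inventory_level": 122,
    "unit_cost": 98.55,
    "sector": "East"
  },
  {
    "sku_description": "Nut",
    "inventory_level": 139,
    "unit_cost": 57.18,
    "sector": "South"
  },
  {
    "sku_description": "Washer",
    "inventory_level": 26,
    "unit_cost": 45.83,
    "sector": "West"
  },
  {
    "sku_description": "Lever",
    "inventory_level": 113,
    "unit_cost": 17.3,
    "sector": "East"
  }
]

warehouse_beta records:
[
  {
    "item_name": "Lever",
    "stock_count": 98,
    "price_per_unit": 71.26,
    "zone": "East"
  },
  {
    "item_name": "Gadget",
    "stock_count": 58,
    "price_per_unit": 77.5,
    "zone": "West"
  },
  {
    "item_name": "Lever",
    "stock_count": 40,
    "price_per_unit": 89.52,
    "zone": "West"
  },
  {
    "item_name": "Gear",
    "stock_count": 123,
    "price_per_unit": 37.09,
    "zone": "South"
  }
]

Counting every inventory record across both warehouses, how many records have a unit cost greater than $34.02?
8

Schema mapping: "unit_cost" (warehouse_gamma) = "price_per_unit" (warehouse_beta) = unit cost

Records > $34.02 in warehouse_gamma: 4
Records > $34.02 in warehouse_beta: 4

Total count: 4 + 4 = 8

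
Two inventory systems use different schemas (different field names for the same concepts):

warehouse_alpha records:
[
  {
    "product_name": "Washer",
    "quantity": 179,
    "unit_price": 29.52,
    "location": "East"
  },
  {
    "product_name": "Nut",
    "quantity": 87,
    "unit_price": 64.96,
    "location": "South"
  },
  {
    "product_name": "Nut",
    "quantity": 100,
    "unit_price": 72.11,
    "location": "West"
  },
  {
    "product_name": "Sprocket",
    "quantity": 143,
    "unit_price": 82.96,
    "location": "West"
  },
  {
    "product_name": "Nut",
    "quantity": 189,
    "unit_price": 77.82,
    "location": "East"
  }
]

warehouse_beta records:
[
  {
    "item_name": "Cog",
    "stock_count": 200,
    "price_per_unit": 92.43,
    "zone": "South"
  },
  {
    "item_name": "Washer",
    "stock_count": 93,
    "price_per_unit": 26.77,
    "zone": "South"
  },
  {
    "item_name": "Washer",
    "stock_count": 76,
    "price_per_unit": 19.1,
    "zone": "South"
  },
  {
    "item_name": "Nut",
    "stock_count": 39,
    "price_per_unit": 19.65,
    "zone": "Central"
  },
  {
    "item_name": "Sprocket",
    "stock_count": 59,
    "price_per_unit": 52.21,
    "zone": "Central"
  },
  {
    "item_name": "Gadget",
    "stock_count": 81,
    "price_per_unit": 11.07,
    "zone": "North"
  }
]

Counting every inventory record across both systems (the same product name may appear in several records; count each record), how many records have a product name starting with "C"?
1

Schema mapping: "product_name" (warehouse_alpha) = "item_name" (warehouse_beta) = product name

Records with product name starting with "C" in warehouse_alpha: 0
Records with product name starting with "C" in warehouse_beta: 1

Total: 0 + 1 = 1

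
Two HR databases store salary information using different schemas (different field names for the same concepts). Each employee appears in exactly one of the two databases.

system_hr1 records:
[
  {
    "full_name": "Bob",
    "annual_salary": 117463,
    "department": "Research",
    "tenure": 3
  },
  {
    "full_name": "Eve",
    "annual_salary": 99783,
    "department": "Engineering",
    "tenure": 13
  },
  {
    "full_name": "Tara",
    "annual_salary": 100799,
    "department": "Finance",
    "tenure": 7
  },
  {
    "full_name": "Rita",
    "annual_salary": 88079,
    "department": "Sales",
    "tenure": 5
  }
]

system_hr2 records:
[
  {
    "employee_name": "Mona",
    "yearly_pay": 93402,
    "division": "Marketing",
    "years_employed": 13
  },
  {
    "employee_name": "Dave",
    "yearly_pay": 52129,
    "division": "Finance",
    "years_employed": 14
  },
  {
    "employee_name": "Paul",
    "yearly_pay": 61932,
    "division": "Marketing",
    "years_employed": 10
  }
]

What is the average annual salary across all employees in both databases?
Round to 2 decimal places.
87655.29

Schema mapping: "annual_salary" (system_hr1) = "yearly_pay" (system_hr2) = annual salary

All salaries: [117463, 99783, 100799, 88079, 93402, 52129, 61932]
Sum: 613587
Count: 7
Average: 613587 / 7 = 87655.29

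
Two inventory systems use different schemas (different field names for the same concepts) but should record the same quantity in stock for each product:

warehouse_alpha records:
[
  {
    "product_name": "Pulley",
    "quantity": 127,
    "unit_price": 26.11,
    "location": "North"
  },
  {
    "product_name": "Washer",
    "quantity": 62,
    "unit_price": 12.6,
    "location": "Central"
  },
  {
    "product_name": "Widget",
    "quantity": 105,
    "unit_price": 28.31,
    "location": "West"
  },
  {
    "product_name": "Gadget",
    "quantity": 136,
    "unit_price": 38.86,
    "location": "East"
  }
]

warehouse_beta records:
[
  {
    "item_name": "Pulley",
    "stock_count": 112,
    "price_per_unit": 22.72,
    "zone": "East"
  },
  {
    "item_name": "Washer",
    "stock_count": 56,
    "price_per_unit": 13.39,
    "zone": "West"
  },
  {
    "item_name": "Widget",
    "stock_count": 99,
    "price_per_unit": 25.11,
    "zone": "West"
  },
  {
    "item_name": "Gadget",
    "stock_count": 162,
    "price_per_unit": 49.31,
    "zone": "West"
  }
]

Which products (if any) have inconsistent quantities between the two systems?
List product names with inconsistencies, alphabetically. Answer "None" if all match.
Gadget, Pulley, Washer, Widget

Schema mappings:
- "product_name" (warehouse_alpha) = "item_name" (warehouse_beta) = product name
- "quantity" (warehouse_alpha) = "stock_count" (warehouse_beta) = quantity

Comparison:
  Pulley: 127 vs 112 - MISMATCH
  Washer: 62 vs 56 - MISMATCH
  Widget: 105 vs 99 - MISMATCH
  Gadget: 136 vs 162 - MISMATCH

Products with inconsistencies: Gadget, Pulley, Washer, Widget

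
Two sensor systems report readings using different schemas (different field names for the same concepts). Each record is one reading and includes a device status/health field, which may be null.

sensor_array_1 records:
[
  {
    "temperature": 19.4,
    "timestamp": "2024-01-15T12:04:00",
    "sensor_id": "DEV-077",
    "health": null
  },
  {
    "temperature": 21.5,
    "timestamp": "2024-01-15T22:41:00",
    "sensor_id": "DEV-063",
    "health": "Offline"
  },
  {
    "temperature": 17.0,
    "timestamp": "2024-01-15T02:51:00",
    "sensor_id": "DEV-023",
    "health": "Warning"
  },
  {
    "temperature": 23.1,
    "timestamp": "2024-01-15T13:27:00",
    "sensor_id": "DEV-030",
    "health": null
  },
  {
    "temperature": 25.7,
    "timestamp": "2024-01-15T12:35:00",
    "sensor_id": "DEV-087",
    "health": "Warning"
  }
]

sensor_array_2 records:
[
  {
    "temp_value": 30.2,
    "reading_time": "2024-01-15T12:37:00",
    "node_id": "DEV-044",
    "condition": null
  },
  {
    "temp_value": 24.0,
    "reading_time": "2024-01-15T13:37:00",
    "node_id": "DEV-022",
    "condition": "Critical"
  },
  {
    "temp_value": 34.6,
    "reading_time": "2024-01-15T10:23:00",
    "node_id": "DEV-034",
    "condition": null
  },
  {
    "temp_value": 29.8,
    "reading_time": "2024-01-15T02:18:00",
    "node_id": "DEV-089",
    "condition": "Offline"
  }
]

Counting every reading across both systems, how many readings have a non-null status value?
5

Schema mapping: "health" (sensor_array_1) = "condition" (sensor_array_2) = status

Non-null in sensor_array_1: 3
Non-null in sensor_array_2: 2

Total non-null: 3 + 2 = 5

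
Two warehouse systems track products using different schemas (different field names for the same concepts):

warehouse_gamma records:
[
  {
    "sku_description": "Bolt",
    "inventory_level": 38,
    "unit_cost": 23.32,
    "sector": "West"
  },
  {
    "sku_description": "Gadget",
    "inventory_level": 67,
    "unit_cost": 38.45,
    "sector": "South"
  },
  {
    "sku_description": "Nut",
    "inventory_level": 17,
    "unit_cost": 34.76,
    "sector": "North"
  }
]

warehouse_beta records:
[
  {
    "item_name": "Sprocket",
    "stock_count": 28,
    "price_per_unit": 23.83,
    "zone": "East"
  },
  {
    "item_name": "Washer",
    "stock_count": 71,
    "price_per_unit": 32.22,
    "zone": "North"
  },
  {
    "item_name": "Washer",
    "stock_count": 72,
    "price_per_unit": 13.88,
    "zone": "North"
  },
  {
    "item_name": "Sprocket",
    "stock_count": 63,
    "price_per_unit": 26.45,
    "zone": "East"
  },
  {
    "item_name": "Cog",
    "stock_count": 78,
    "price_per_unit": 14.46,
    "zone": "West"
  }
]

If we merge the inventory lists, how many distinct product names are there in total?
6

Schema mapping: "sku_description" (warehouse_gamma) = "item_name" (warehouse_beta) = product name

Products in warehouse_gamma: ['Bolt', 'Gadget', 'Nut']
Products in warehouse_beta: ['Cog', 'Sprocket', 'Washer']

Union (unique products): ['Bolt', 'Cog', 'Gadget', 'Nut', 'Sprocket', 'Washer']
Count: 6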